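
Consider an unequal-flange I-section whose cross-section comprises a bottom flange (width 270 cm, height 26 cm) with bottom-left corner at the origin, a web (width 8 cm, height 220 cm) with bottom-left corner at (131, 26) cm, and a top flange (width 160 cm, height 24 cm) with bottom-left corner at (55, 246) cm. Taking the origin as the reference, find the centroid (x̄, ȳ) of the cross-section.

x̄ = 135.00 cm, ȳ = 104.70 cm

bottom flange: A = 270 × 26 = 7020.00, centroid at (135.00, 13.00).
web: A = 8 × 220 = 1760.00, centroid at (135.00, 136.00).
top flange: A = 160 × 24 = 3840.00, centroid at (135.00, 258.00).
ΣA = 12620.00 cm², ΣAx̄ = 1703700.00 cm³, ΣAȳ = 1321340.00 cm³.
x̄ = 1703700.00/12620.00 = 135.00 cm; ȳ = 1321340.00/12620.00 = 104.70 cm.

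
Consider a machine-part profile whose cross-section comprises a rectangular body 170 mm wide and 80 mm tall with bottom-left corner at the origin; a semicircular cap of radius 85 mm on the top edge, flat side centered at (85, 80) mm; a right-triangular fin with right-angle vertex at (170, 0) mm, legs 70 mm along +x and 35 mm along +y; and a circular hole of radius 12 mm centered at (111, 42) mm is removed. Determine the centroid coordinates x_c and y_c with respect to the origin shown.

x_c = 89.70 mm, y_c = 72.18 mm

Part | A | x̄ᵢ | ȳᵢ | A·x̄ᵢ | A·ȳᵢ
rectangular body | 13600.00 | 85.00 | 40.00 | 1156000.00 | 544000.00
semicircular top | 11349.00 | 85.00 | 116.08 | 964665.29 | 1317336.94
triangular fin | 1225.00 | 193.33 | 11.67 | 236833.33 | 14291.67
hole | -452.39 | 111.00 | 42.00 | -50215.22 | -19000.35
Σ | 25721.61 |  |  | 2307283.41 | 1856628.26
x_c = 2307283.41 / 25721.61 = 89.70 mm
y_c = 1856628.26 / 25721.61 = 72.18 mm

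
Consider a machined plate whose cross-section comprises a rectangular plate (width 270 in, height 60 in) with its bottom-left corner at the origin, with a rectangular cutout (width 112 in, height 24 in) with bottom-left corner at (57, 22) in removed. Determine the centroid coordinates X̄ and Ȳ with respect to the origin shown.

plate: A = 270 × 60 = 16200.00, centroid at (135.00, 30.00).
hole: A = −(112 × 24) = -2688.00, centroid at (113.00, 34.00).
ΣA = 13512.00 in²
ΣAX̄ = (16200.00)(135.00) + (-2688.00)(113.00) = 1883256.00 in³
ΣAȲ = (16200.00)(30.00) + (-2688.00)(34.00) = 394608.00 in³
X̄ = 1883256.00 / 13512.00 = 139.38 in
Ȳ = 394608.00 / 13512.00 = 29.20 in

X̄ = 139.38 in, Ȳ = 29.20 in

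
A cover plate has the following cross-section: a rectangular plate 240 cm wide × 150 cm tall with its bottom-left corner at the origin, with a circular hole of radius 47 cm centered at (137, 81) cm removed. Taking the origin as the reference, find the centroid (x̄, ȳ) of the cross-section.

plate: A = 240 × 150 = 36000.00, centroid at (120.00, 75.00).
hole: A = −π·47² = -6939.78, centroid at (137.00, 81.00).
ΣA = 29060.22 cm²
ΣAx̄ = (36000.00)(120.00) + (-6939.78)(137.00) = 3369250.39 cm³
ΣAȳ = (36000.00)(75.00) + (-6939.78)(81.00) = 2137877.97 cm³
x̄ = 3369250.39 / 29060.22 = 115.94 cm
ȳ = 2137877.97 / 29060.22 = 73.57 cm

x̄ = 115.94 cm, ȳ = 73.57 cm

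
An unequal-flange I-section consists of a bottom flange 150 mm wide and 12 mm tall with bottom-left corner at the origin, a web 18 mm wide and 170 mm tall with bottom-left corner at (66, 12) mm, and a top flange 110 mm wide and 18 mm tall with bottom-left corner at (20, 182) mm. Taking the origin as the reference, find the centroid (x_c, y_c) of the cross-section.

bottom flange: A = 150 × 12 = 1800.00, centroid at (75.00, 6.00).
web: A = 18 × 170 = 3060.00, centroid at (75.00, 97.00).
top flange: A = 110 × 18 = 1980.00, centroid at (75.00, 191.00).
ΣA = 6840.00 mm²
ΣAx_c = (1800.00)(75.00) + (3060.00)(75.00) + (1980.00)(75.00) = 513000.00 mm³
ΣAy_c = (1800.00)(6.00) + (3060.00)(97.00) + (1980.00)(191.00) = 685800.00 mm³
x_c = 513000.00 / 6840.00 = 75.00 mm
y_c = 685800.00 / 6840.00 = 100.26 mm

x_c = 75.00 mm, y_c = 100.26 mm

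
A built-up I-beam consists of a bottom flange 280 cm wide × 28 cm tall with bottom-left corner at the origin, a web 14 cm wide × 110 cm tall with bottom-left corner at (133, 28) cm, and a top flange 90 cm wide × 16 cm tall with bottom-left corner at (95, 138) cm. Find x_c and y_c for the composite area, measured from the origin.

Part | A | x̄ᵢ | ȳᵢ | A·x̄ᵢ | A·ȳᵢ
bottom flange | 7840.00 | 140.00 | 14.00 | 1097600.00 | 109760.00
web | 1540.00 | 140.00 | 83.00 | 215600.00 | 127820.00
top flange | 1440.00 | 140.00 | 146.00 | 201600.00 | 210240.00
Σ | 10820.00 |  |  | 1514800.00 | 447820.00
x_c = 1514800.00 / 10820.00 = 140.00 cm
y_c = 447820.00 / 10820.00 = 41.39 cm

x_c = 140.00 cm, y_c = 41.39 cm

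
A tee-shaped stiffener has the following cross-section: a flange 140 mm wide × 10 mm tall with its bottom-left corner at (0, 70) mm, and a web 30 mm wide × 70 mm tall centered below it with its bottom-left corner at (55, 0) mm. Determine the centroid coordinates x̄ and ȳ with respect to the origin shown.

x̄ = 70.00 mm, ȳ = 51.00 mm

web: A = 30 × 70 = 2100.00, centroid at (70.00, 35.00).
flange: A = 140 × 10 = 1400.00, centroid at (70.00, 75.00).
ΣA = 3500.00 mm², ΣAx̄ = 245000.00 mm³, ΣAȳ = 178500.00 mm³.
x̄ = 245000.00/3500.00 = 70.00 mm; ȳ = 178500.00/3500.00 = 51.00 mm.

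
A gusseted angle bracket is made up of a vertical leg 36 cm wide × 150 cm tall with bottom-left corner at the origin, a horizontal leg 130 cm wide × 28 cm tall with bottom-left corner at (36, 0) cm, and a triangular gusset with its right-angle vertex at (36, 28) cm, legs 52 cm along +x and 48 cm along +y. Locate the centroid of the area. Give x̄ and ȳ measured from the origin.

vertical leg: A = 36 × 150 = 5400.00, centroid at (18.00, 75.00).
horizontal leg: A = 130 × 28 = 3640.00, centroid at (101.00, 14.00).
gusset: A = ½·52·48 = 1248.00, centroid at (53.33, 44.00).
ΣA = 10288.00 cm²
ΣAx̄ = (5400.00)(18.00) + (3640.00)(101.00) + (1248.00)(53.33) = 531400.00 cm³
ΣAȳ = (5400.00)(75.00) + (3640.00)(14.00) + (1248.00)(44.00) = 510872.00 cm³
x̄ = 531400.00 / 10288.00 = 51.65 cm
ȳ = 510872.00 / 10288.00 = 49.66 cm

x̄ = 51.65 cm, ȳ = 49.66 cm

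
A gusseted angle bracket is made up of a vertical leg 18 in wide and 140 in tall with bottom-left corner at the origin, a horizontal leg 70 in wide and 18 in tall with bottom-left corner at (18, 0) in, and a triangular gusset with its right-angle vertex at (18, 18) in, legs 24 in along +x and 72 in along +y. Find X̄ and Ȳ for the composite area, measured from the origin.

X̄ = 24.10 in, Ȳ = 48.24 in

vertical leg: A = 18 × 140 = 2520.00, centroid at (9.00, 70.00).
horizontal leg: A = 70 × 18 = 1260.00, centroid at (53.00, 9.00).
gusset: A = ½·24·72 = 864.00, centroid at (26.00, 42.00).
ΣA = 4644.00 in², ΣAX̄ = 111924.00 in³, ΣAȲ = 224028.00 in³.
X̄ = 111924.00/4644.00 = 24.10 in; Ȳ = 224028.00/4644.00 = 48.24 in.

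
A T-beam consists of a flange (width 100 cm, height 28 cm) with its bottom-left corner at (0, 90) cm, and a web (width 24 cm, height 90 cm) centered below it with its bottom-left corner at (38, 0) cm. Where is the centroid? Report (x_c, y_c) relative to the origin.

web: A = 24 × 90 = 2160.00, centroid at (50.00, 45.00).
flange: A = 100 × 28 = 2800.00, centroid at (50.00, 104.00).
ΣA = 4960.00 cm²
ΣAx_c = (2160.00)(50.00) + (2800.00)(50.00) = 248000.00 cm³
ΣAy_c = (2160.00)(45.00) + (2800.00)(104.00) = 388400.00 cm³
x_c = 248000.00 / 4960.00 = 50.00 cm
y_c = 388400.00 / 4960.00 = 78.31 cm

x_c = 50.00 cm, y_c = 78.31 cm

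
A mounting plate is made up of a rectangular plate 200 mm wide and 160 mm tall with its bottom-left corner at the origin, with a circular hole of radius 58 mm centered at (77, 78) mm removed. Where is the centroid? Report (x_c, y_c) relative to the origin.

x_c = 111.34 mm, y_c = 80.99 mm

plate: A = 200 × 160 = 32000.00, centroid at (100.00, 80.00).
hole: A = −π·58² = -10568.32, centroid at (77.00, 78.00).
ΣA = 21431.68 mm²
ΣAx_c = (32000.00)(100.00) + (-10568.32)(77.00) = 2386239.54 mm³
ΣAy_c = (32000.00)(80.00) + (-10568.32)(78.00) = 1735671.22 mm³
x_c = 2386239.54 / 21431.68 = 111.34 mm
y_c = 1735671.22 / 21431.68 = 80.99 mm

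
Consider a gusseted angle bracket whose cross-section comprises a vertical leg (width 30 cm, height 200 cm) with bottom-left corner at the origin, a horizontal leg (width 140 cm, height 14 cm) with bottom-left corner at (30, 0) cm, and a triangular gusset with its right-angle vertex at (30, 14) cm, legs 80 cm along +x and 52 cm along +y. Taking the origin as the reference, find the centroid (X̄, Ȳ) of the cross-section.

Part | A | x̄ᵢ | ȳᵢ | A·x̄ᵢ | A·ȳᵢ
vertical leg | 6000.00 | 15.00 | 100.00 | 90000.00 | 600000.00
horizontal leg | 1960.00 | 100.00 | 7.00 | 196000.00 | 13720.00
gusset | 2080.00 | 56.67 | 31.33 | 117866.67 | 65173.33
Σ | 10040.00 |  |  | 403866.67 | 678893.33
X̄ = 403866.67 / 10040.00 = 40.23 cm
Ȳ = 678893.33 / 10040.00 = 67.62 cm

X̄ = 40.23 cm, Ȳ = 67.62 cm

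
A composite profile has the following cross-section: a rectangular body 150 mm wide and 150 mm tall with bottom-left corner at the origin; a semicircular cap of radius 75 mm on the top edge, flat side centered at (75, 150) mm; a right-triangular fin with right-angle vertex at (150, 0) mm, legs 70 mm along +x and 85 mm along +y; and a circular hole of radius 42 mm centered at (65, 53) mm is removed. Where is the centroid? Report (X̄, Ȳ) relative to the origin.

X̄ = 87.09 mm, Ȳ = 107.22 mm

rectangular body: A = 150 × 150 = 22500.00, centroid at (75.00, 75.00).
semicircular top: A = ½π·75² = 8835.73, centroid at (75.00, 181.83).
triangular fin: A = ½·70·85 = 2975.00, centroid at (173.33, 28.33).
hole: A = −π·42² = -5541.77, centroid at (65.00, 53.00).
ΣA = 28768.96 mm²
ΣAX̄ = (22500.00)(75.00) + (8835.73)(75.00) + (2975.00)(173.33) + (-5541.77)(65.00) = 2505631.35 mm³
ΣAȲ = (22500.00)(75.00) + (8835.73)(181.83) + (2975.00)(28.33) + (-5541.77)(53.00) = 3084687.29 mm³
X̄ = 2505631.35 / 28768.96 = 87.09 mm
Ȳ = 3084687.29 / 28768.96 = 107.22 mm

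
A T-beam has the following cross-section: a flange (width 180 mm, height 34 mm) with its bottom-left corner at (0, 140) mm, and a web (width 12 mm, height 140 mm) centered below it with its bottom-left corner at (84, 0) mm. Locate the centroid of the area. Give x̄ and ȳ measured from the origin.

web: A = 12 × 140 = 1680.00, centroid at (90.00, 70.00).
flange: A = 180 × 34 = 6120.00, centroid at (90.00, 157.00).
ΣA = 7800.00 mm², ΣAx̄ = 702000.00 mm³, ΣAȳ = 1078440.00 mm³.
x̄ = 702000.00/7800.00 = 90.00 mm; ȳ = 1078440.00/7800.00 = 138.26 mm.

x̄ = 90.00 mm, ȳ = 138.26 mm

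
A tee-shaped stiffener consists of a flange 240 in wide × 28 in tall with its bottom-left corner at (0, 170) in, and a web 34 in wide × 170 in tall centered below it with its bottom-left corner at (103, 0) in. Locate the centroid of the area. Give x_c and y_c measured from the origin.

x_c = 120.00 in, y_c = 138.22 in

web: A = 34 × 170 = 5780.00, centroid at (120.00, 85.00).
flange: A = 240 × 28 = 6720.00, centroid at (120.00, 184.00).
ΣA = 12500.00 in²
ΣAx_c = (5780.00)(120.00) + (6720.00)(120.00) = 1500000.00 in³
ΣAy_c = (5780.00)(85.00) + (6720.00)(184.00) = 1727780.00 in³
x_c = 1500000.00 / 12500.00 = 120.00 in
y_c = 1727780.00 / 12500.00 = 138.22 in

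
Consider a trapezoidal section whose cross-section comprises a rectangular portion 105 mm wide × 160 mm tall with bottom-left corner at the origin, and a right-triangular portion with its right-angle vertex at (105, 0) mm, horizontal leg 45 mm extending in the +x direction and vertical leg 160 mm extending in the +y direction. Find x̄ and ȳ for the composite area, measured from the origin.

x̄ = 64.41 mm, ȳ = 75.29 mm

rectangular portion: A = 105 × 160 = 16800.00, centroid at (52.50, 80.00).
triangular portion: A = ½·45·160 = 3600.00, centroid at (120.00, 53.33).
ΣA = 20400.00 mm², ΣAx̄ = 1314000.00 mm³, ΣAȳ = 1536000.00 mm³.
x̄ = 1314000.00/20400.00 = 64.41 mm; ȳ = 1536000.00/20400.00 = 75.29 mm.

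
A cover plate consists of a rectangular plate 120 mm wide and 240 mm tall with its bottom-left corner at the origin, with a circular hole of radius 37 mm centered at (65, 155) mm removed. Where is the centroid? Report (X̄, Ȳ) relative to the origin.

plate: A = 120 × 240 = 28800.00, centroid at (60.00, 120.00).
hole: A = −π·37² = -4300.84, centroid at (65.00, 155.00).
ΣA = 24499.16 mm², ΣAX̄ = 1448445.38 mm³, ΣAȲ = 2789369.75 mm³.
X̄ = 1448445.38/24499.16 = 59.12 mm; Ȳ = 2789369.75/24499.16 = 113.86 mm.

X̄ = 59.12 mm, Ȳ = 113.86 mm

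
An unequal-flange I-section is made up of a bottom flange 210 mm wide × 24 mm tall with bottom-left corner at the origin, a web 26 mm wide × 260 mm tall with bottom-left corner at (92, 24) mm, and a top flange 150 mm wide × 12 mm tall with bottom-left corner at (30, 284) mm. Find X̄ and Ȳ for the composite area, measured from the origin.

Part | A | x̄ᵢ | ȳᵢ | A·x̄ᵢ | A·ȳᵢ
bottom flange | 5040.00 | 105.00 | 12.00 | 529200.00 | 60480.00
web | 6760.00 | 105.00 | 154.00 | 709800.00 | 1041040.00
top flange | 1800.00 | 105.00 | 290.00 | 189000.00 | 522000.00
Σ | 13600.00 |  |  | 1428000.00 | 1623520.00
X̄ = 1428000.00 / 13600.00 = 105.00 mm
Ȳ = 1623520.00 / 13600.00 = 119.38 mm

X̄ = 105.00 mm, Ȳ = 119.38 mm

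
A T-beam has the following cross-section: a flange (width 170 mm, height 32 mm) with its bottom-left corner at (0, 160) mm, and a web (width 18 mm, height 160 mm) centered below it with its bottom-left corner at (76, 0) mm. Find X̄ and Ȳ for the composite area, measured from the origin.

X̄ = 85.00 mm, Ȳ = 142.77 mm

web: A = 18 × 160 = 2880.00, centroid at (85.00, 80.00).
flange: A = 170 × 32 = 5440.00, centroid at (85.00, 176.00).
ΣA = 8320.00 mm²
ΣAX̄ = (2880.00)(85.00) + (5440.00)(85.00) = 707200.00 mm³
ΣAȲ = (2880.00)(80.00) + (5440.00)(176.00) = 1187840.00 mm³
X̄ = 707200.00 / 8320.00 = 85.00 mm
Ȳ = 1187840.00 / 8320.00 = 142.77 mm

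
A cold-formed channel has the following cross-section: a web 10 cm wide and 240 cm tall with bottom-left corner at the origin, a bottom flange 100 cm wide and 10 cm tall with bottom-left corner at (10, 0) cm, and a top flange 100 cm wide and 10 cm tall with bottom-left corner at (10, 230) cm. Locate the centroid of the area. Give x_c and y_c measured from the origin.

web: A = 10 × 240 = 2400.00, centroid at (5.00, 120.00).
bottom flange: A = 100 × 10 = 1000.00, centroid at (60.00, 5.00).
top flange: A = 100 × 10 = 1000.00, centroid at (60.00, 235.00).
ΣA = 4400.00 cm²
ΣAx_c = (2400.00)(5.00) + (1000.00)(60.00) + (1000.00)(60.00) = 132000.00 cm³
ΣAy_c = (2400.00)(120.00) + (1000.00)(5.00) + (1000.00)(235.00) = 528000.00 cm³
x_c = 132000.00 / 4400.00 = 30.00 cm
y_c = 528000.00 / 4400.00 = 120.00 cm

x_c = 30.00 cm, y_c = 120.00 cm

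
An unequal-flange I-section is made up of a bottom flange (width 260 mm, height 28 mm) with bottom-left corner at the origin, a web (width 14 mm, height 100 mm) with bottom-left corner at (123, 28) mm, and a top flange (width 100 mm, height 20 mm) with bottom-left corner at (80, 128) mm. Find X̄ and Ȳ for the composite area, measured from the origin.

Part | A | x̄ᵢ | ȳᵢ | A·x̄ᵢ | A·ȳᵢ
bottom flange | 7280.00 | 130.00 | 14.00 | 946400.00 | 101920.00
web | 1400.00 | 130.00 | 78.00 | 182000.00 | 109200.00
top flange | 2000.00 | 130.00 | 138.00 | 260000.00 | 276000.00
Σ | 10680.00 |  |  | 1388400.00 | 487120.00
X̄ = 1388400.00 / 10680.00 = 130.00 mm
Ȳ = 487120.00 / 10680.00 = 45.61 mm

X̄ = 130.00 mm, Ȳ = 45.61 mm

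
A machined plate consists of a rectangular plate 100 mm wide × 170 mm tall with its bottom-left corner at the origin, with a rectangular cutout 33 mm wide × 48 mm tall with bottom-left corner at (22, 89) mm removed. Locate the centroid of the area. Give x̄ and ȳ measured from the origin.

x̄ = 51.18 mm, ȳ = 82.12 mm

plate: A = 100 × 170 = 17000.00, centroid at (50.00, 85.00).
hole: A = −(33 × 48) = -1584.00, centroid at (38.50, 113.00).
ΣA = 15416.00 mm², ΣAx̄ = 789016.00 mm³, ΣAȳ = 1266008.00 mm³.
x̄ = 789016.00/15416.00 = 51.18 mm; ȳ = 1266008.00/15416.00 = 82.12 mm.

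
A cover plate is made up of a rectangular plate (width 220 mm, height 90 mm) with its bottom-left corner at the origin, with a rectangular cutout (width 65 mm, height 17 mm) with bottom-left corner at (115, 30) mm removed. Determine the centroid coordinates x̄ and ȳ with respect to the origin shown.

plate: A = 220 × 90 = 19800.00, centroid at (110.00, 45.00).
hole: A = −(65 × 17) = -1105.00, centroid at (147.50, 38.50).
ΣA = 18695.00 mm², ΣAx̄ = 2015012.50 mm³, ΣAȳ = 848457.50 mm³.
x̄ = 2015012.50/18695.00 = 107.78 mm; ȳ = 848457.50/18695.00 = 45.38 mm.

x̄ = 107.78 mm, ȳ = 45.38 mm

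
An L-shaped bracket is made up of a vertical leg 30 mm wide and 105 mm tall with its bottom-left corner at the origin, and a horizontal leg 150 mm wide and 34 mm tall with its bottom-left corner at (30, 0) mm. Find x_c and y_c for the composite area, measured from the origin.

vertical leg: A = 30 × 105 = 3150.00, centroid at (15.00, 52.50).
horizontal leg: A = 150 × 34 = 5100.00, centroid at (105.00, 17.00).
ΣA = 8250.00 mm², ΣAx_c = 582750.00 mm³, ΣAy_c = 252075.00 mm³.
x_c = 582750.00/8250.00 = 70.64 mm; y_c = 252075.00/8250.00 = 30.55 mm.

x_c = 70.64 mm, y_c = 30.55 mm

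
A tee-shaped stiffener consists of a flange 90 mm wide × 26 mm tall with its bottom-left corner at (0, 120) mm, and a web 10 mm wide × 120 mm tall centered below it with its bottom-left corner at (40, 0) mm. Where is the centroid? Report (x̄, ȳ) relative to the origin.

x̄ = 45.00 mm, ȳ = 108.25 mm

web: A = 10 × 120 = 1200.00, centroid at (45.00, 60.00).
flange: A = 90 × 26 = 2340.00, centroid at (45.00, 133.00).
ΣA = 3540.00 mm²
ΣAx̄ = (1200.00)(45.00) + (2340.00)(45.00) = 159300.00 mm³
ΣAȳ = (1200.00)(60.00) + (2340.00)(133.00) = 383220.00 mm³
x̄ = 159300.00 / 3540.00 = 45.00 mm
ȳ = 383220.00 / 3540.00 = 108.25 mm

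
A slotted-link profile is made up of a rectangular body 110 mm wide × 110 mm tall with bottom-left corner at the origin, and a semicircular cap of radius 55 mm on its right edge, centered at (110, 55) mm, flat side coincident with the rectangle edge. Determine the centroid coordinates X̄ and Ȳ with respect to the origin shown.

rectangular body: A = 110 × 110 = 12100.00, centroid at (55.00, 55.00).
semicircular end: A = ½π·55² = 4751.66, centroid at (133.34, 55.00).
ΣA = 16851.66 mm²
ΣAX̄ = (12100.00)(55.00) + (4751.66)(133.34) = 1299099.14 mm³
ΣAȲ = (12100.00)(55.00) + (4751.66)(55.00) = 926841.24 mm³
X̄ = 1299099.14 / 16851.66 = 77.09 mm
Ȳ = 926841.24 / 16851.66 = 55.00 mm

X̄ = 77.09 mm, Ȳ = 55.00 mm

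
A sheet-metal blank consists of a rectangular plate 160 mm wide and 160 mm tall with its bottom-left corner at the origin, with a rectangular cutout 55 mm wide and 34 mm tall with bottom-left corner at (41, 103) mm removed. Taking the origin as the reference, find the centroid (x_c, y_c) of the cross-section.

x_c = 80.91 mm, y_c = 76.85 mm

plate: A = 160 × 160 = 25600.00, centroid at (80.00, 80.00).
hole: A = −(55 × 34) = -1870.00, centroid at (68.50, 120.00).
ΣA = 23730.00 mm², ΣAx_c = 1919905.00 mm³, ΣAy_c = 1823600.00 mm³.
x_c = 1919905.00/23730.00 = 80.91 mm; y_c = 1823600.00/23730.00 = 76.85 mm.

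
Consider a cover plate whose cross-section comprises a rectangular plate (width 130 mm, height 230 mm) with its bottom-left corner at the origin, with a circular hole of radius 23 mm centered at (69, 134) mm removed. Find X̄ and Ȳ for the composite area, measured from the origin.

Part | A | x̄ᵢ | ȳᵢ | A·x̄ᵢ | A·ȳᵢ
plate | 29900.00 | 65.00 | 115.00 | 1943500.00 | 3438500.00
hole | -1661.90 | 69.00 | 134.00 | -114671.27 | -222694.94
Σ | 28238.10 |  |  | 1828828.73 | 3215805.06
X̄ = 1828828.73 / 28238.10 = 64.76 mm
Ȳ = 3215805.06 / 28238.10 = 113.88 mm

X̄ = 64.76 mm, Ȳ = 113.88 mm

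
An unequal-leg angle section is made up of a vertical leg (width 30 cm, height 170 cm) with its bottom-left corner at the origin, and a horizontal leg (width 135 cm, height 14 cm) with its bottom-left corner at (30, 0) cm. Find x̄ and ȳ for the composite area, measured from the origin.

x̄ = 37.31 cm, ȳ = 63.91 cm

vertical leg: A = 30 × 170 = 5100.00, centroid at (15.00, 85.00).
horizontal leg: A = 135 × 14 = 1890.00, centroid at (97.50, 7.00).
ΣA = 6990.00 cm²
ΣAx̄ = (5100.00)(15.00) + (1890.00)(97.50) = 260775.00 cm³
ΣAȳ = (5100.00)(85.00) + (1890.00)(7.00) = 446730.00 cm³
x̄ = 260775.00 / 6990.00 = 37.31 cm
ȳ = 446730.00 / 6990.00 = 63.91 cm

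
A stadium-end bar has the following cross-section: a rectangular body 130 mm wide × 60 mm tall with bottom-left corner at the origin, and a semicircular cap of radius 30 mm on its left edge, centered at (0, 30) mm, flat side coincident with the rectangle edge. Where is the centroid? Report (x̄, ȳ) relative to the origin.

x̄ = 53.07 mm, ȳ = 30.00 mm

rectangular body: A = 130 × 60 = 7800.00, centroid at (65.00, 30.00).
semicircular end: A = ½π·30² = 1413.72, centroid at (-12.73, 30.00).
ΣA = 9213.72 mm², ΣAx̄ = 489000.00 mm³, ΣAȳ = 276411.50 mm³.
x̄ = 489000.00/9213.72 = 53.07 mm; ȳ = 276411.50/9213.72 = 30.00 mm.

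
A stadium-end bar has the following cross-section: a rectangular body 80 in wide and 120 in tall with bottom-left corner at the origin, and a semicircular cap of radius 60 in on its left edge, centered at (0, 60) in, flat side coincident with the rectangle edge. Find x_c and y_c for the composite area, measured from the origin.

x_c = 15.73 in, y_c = 60.00 in

rectangular body: A = 80 × 120 = 9600.00, centroid at (40.00, 60.00).
semicircular end: A = ½π·60² = 5654.87, centroid at (-25.46, 60.00).
ΣA = 15254.87 in²
ΣAx_c = (9600.00)(40.00) + (5654.87)(-25.46) = 240000.00 in³
ΣAy_c = (9600.00)(60.00) + (5654.87)(60.00) = 915292.01 in³
x_c = 240000.00 / 15254.87 = 15.73 in
y_c = 915292.01 / 15254.87 = 60.00 in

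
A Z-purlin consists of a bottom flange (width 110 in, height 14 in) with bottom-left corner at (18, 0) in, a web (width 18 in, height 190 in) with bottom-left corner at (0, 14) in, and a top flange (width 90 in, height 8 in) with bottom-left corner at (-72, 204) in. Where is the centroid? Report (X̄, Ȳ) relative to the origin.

X̄ = 21.79 in, Ȳ = 93.89 in

bottom flange: A = 110 × 14 = 1540.00, centroid at (73.00, 7.00).
web: A = 18 × 190 = 3420.00, centroid at (9.00, 109.00).
top flange: A = 90 × 8 = 720.00, centroid at (-27.00, 208.00).
ΣA = 5680.00 in²
ΣAX̄ = (1540.00)(73.00) + (3420.00)(9.00) + (720.00)(-27.00) = 123760.00 in³
ΣAȲ = (1540.00)(7.00) + (3420.00)(109.00) + (720.00)(208.00) = 533320.00 in³
X̄ = 123760.00 / 5680.00 = 21.79 in
Ȳ = 533320.00 / 5680.00 = 93.89 in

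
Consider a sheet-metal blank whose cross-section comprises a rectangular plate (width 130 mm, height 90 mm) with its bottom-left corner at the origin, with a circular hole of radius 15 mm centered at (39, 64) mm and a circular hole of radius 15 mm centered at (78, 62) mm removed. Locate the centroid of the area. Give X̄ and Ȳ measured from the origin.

plate: A = 130 × 90 = 11700.00, centroid at (65.00, 45.00).
hole 1: A = −π·15² = -706.86, centroid at (39.00, 64.00).
hole 2: A = −π·15² = -706.86, centroid at (78.00, 62.00).
ΣA = 10286.28 mm², ΣAX̄ = 677797.57 mm³, ΣAȲ = 437435.85 mm³.
X̄ = 677797.57/10286.28 = 65.89 mm; Ȳ = 437435.85/10286.28 = 42.53 mm.

X̄ = 65.89 mm, Ȳ = 42.53 mm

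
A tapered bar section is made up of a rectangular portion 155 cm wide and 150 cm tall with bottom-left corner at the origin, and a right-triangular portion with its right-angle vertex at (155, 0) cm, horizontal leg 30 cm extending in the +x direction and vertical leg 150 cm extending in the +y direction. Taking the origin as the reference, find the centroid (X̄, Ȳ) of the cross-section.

rectangular portion: A = 155 × 150 = 23250.00, centroid at (77.50, 75.00).
triangular portion: A = ½·30·150 = 2250.00, centroid at (165.00, 50.00).
ΣA = 25500.00 cm²
ΣAX̄ = (23250.00)(77.50) + (2250.00)(165.00) = 2173125.00 cm³
ΣAȲ = (23250.00)(75.00) + (2250.00)(50.00) = 1856250.00 cm³
X̄ = 2173125.00 / 25500.00 = 85.22 cm
Ȳ = 1856250.00 / 25500.00 = 72.79 cm

X̄ = 85.22 cm, Ȳ = 72.79 cm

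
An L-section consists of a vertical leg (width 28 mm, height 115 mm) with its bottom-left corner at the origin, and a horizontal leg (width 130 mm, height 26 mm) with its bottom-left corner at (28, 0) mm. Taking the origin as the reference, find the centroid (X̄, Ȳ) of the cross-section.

X̄ = 54.46 mm, Ȳ = 34.71 mm

vertical leg: A = 28 × 115 = 3220.00, centroid at (14.00, 57.50).
horizontal leg: A = 130 × 26 = 3380.00, centroid at (93.00, 13.00).
ΣA = 6600.00 mm²
ΣAX̄ = (3220.00)(14.00) + (3380.00)(93.00) = 359420.00 mm³
ΣAȲ = (3220.00)(57.50) + (3380.00)(13.00) = 229090.00 mm³
X̄ = 359420.00 / 6600.00 = 54.46 mm
Ȳ = 229090.00 / 6600.00 = 34.71 mm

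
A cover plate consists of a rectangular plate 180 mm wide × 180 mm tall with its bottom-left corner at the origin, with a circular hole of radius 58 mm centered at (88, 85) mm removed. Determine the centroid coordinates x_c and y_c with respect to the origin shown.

x_c = 90.97 mm, y_c = 92.42 mm

Part | A | x̄ᵢ | ȳᵢ | A·x̄ᵢ | A·ȳᵢ
plate | 32400.00 | 90.00 | 90.00 | 2916000.00 | 2916000.00
hole | -10568.32 | 88.00 | 85.00 | -930011.96 | -898307.00
Σ | 21831.68 |  |  | 1985988.04 | 2017693.00
x_c = 1985988.04 / 21831.68 = 90.97 mm
y_c = 2017693.00 / 21831.68 = 92.42 mm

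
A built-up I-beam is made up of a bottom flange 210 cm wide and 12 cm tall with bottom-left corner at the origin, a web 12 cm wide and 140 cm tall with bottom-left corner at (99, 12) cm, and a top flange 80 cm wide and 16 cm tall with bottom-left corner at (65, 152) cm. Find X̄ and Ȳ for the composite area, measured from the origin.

X̄ = 105.00 cm, Ȳ = 65.27 cm

Part | A | x̄ᵢ | ȳᵢ | A·x̄ᵢ | A·ȳᵢ
bottom flange | 2520.00 | 105.00 | 6.00 | 264600.00 | 15120.00
web | 1680.00 | 105.00 | 82.00 | 176400.00 | 137760.00
top flange | 1280.00 | 105.00 | 160.00 | 134400.00 | 204800.00
Σ | 5480.00 |  |  | 575400.00 | 357680.00
X̄ = 575400.00 / 5480.00 = 105.00 cm
Ȳ = 357680.00 / 5480.00 = 65.27 cm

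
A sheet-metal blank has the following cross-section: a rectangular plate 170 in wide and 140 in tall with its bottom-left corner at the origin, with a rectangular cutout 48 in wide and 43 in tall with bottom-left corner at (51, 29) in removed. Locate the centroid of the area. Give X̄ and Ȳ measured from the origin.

plate: A = 170 × 140 = 23800.00, centroid at (85.00, 70.00).
hole: A = −(48 × 43) = -2064.00, centroid at (75.00, 50.50).
ΣA = 21736.00 in², ΣAX̄ = 1868200.00 in³, ΣAȲ = 1561768.00 in³.
X̄ = 1868200.00/21736.00 = 85.95 in; Ȳ = 1561768.00/21736.00 = 71.85 in.

X̄ = 85.95 in, Ȳ = 71.85 in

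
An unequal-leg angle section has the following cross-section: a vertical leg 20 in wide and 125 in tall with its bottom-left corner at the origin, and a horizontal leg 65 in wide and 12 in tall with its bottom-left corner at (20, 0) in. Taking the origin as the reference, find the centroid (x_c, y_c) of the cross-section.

vertical leg: A = 20 × 125 = 2500.00, centroid at (10.00, 62.50).
horizontal leg: A = 65 × 12 = 780.00, centroid at (52.50, 6.00).
ΣA = 3280.00 in², ΣAx_c = 65950.00 in³, ΣAy_c = 160930.00 in³.
x_c = 65950.00/3280.00 = 20.11 in; y_c = 160930.00/3280.00 = 49.06 in.

x_c = 20.11 in, y_c = 49.06 in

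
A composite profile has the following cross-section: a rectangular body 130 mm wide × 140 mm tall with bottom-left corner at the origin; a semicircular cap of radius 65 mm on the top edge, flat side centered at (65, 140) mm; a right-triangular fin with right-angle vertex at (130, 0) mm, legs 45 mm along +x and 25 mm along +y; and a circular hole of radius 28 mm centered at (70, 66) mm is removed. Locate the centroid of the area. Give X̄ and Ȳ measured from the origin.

rectangular body: A = 130 × 140 = 18200.00, centroid at (65.00, 70.00).
semicircular top: A = ½π·65² = 6636.61, centroid at (65.00, 167.59).
triangular fin: A = ½·45·25 = 562.50, centroid at (145.00, 8.33).
hole: A = −π·28² = -2463.01, centroid at (70.00, 66.00).
ΣA = 22936.11 mm², ΣAX̄ = 1523531.84 mm³, ΣAȲ = 2228338.29 mm³.
X̄ = 1523531.84/22936.11 = 66.43 mm; Ȳ = 2228338.29/22936.11 = 97.15 mm.

X̄ = 66.43 mm, Ȳ = 97.15 mm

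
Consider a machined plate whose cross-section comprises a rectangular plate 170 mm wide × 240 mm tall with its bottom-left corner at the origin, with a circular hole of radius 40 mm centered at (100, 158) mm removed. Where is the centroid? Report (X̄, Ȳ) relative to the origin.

X̄ = 82.89 mm, Ȳ = 114.66 mm

plate: A = 170 × 240 = 40800.00, centroid at (85.00, 120.00).
hole: A = −π·40² = -5026.55, centroid at (100.00, 158.00).
ΣA = 35773.45 mm²
ΣAX̄ = (40800.00)(85.00) + (-5026.55)(100.00) = 2965345.18 mm³
ΣAȲ = (40800.00)(120.00) + (-5026.55)(158.00) = 4101805.38 mm³
X̄ = 2965345.18 / 35773.45 = 82.89 mm
Ȳ = 4101805.38 / 35773.45 = 114.66 mm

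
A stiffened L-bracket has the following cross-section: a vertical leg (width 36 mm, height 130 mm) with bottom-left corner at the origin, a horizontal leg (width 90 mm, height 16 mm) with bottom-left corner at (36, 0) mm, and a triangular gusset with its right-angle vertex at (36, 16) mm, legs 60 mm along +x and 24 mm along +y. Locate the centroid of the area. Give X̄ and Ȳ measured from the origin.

vertical leg: A = 36 × 130 = 4680.00, centroid at (18.00, 65.00).
horizontal leg: A = 90 × 16 = 1440.00, centroid at (81.00, 8.00).
gusset: A = ½·60·24 = 720.00, centroid at (56.00, 24.00).
ΣA = 6840.00 mm², ΣAX̄ = 241200.00 mm³, ΣAȲ = 333000.00 mm³.
X̄ = 241200.00/6840.00 = 35.26 mm; Ȳ = 333000.00/6840.00 = 48.68 mm.

X̄ = 35.26 mm, Ȳ = 48.68 mm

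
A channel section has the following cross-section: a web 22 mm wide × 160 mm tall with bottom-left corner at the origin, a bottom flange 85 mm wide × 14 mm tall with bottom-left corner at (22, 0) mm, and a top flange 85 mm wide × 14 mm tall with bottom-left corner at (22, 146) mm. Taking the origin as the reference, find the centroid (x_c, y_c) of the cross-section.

web: A = 22 × 160 = 3520.00, centroid at (11.00, 80.00).
bottom flange: A = 85 × 14 = 1190.00, centroid at (64.50, 7.00).
top flange: A = 85 × 14 = 1190.00, centroid at (64.50, 153.00).
ΣA = 5900.00 mm²
ΣAx_c = (3520.00)(11.00) + (1190.00)(64.50) + (1190.00)(64.50) = 192230.00 mm³
ΣAy_c = (3520.00)(80.00) + (1190.00)(7.00) + (1190.00)(153.00) = 472000.00 mm³
x_c = 192230.00 / 5900.00 = 32.58 mm
y_c = 472000.00 / 5900.00 = 80.00 mm

x_c = 32.58 mm, y_c = 80.00 mm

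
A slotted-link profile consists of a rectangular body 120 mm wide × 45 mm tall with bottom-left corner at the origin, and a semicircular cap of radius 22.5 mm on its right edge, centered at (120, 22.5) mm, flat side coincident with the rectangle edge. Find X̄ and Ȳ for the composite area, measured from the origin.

rectangular body: A = 120 × 45 = 5400.00, centroid at (60.00, 22.50).
semicircular end: A = ½π·22.5² = 795.22, centroid at (129.55, 22.50).
ΣA = 6195.22 mm²
ΣAX̄ = (5400.00)(60.00) + (795.22)(129.55) = 427019.63 mm³
ΣAȲ = (5400.00)(22.50) + (795.22)(22.50) = 139392.35 mm³
X̄ = 427019.63 / 6195.22 = 68.93 mm
Ȳ = 139392.35 / 6195.22 = 22.50 mm

X̄ = 68.93 mm, Ȳ = 22.50 mm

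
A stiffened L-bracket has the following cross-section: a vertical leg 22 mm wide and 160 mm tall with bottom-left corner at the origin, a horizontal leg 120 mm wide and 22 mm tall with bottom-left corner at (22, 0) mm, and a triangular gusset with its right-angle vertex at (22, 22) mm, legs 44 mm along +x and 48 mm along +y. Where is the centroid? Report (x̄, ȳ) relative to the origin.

x̄ = 40.73 mm, ȳ = 48.61 mm

vertical leg: A = 22 × 160 = 3520.00, centroid at (11.00, 80.00).
horizontal leg: A = 120 × 22 = 2640.00, centroid at (82.00, 11.00).
gusset: A = ½·44·48 = 1056.00, centroid at (36.67, 38.00).
ΣA = 7216.00 mm², ΣAx̄ = 293920.00 mm³, ΣAȳ = 350768.00 mm³.
x̄ = 293920.00/7216.00 = 40.73 mm; ȳ = 350768.00/7216.00 = 48.61 mm.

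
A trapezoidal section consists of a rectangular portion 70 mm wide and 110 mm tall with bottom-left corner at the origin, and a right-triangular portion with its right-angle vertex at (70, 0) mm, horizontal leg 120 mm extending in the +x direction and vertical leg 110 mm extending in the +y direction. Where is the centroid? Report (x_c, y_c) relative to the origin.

x_c = 69.62 mm, y_c = 46.54 mm

rectangular portion: A = 70 × 110 = 7700.00, centroid at (35.00, 55.00).
triangular portion: A = ½·120·110 = 6600.00, centroid at (110.00, 36.67).
ΣA = 14300.00 mm², ΣAx_c = 995500.00 mm³, ΣAy_c = 665500.00 mm³.
x_c = 995500.00/14300.00 = 69.62 mm; y_c = 665500.00/14300.00 = 46.54 mm.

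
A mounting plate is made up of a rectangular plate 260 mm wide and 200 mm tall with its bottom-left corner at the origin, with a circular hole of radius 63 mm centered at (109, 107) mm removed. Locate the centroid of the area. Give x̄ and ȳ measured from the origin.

Part | A | x̄ᵢ | ȳᵢ | A·x̄ᵢ | A·ȳᵢ
plate | 52000.00 | 130.00 | 100.00 | 6760000.00 | 5200000.00
hole | -12468.98 | 109.00 | 107.00 | -1359118.96 | -1334180.99
Σ | 39531.02 |  |  | 5400881.04 | 3865819.01
x̄ = 5400881.04 / 39531.02 = 136.62 mm
ȳ = 3865819.01 / 39531.02 = 97.79 mm

x̄ = 136.62 mm, ȳ = 97.79 mm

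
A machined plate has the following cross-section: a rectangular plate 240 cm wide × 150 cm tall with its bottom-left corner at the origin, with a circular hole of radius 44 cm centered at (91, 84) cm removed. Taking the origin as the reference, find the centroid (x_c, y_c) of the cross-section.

plate: A = 240 × 150 = 36000.00, centroid at (120.00, 75.00).
hole: A = −π·44² = -6082.12, centroid at (91.00, 84.00).
ΣA = 29917.88 cm², ΣAx_c = 3766526.77 cm³, ΣAy_c = 2189101.64 cm³.
x_c = 3766526.77/29917.88 = 125.90 cm; y_c = 2189101.64/29917.88 = 73.17 cm.

x_c = 125.90 cm, y_c = 73.17 cm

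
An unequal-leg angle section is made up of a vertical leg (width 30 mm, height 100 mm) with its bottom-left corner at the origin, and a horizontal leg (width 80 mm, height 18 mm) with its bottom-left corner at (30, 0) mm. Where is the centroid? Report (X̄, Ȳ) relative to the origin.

X̄ = 32.84 mm, Ȳ = 36.70 mm

vertical leg: A = 30 × 100 = 3000.00, centroid at (15.00, 50.00).
horizontal leg: A = 80 × 18 = 1440.00, centroid at (70.00, 9.00).
ΣA = 4440.00 mm²
ΣAX̄ = (3000.00)(15.00) + (1440.00)(70.00) = 145800.00 mm³
ΣAȲ = (3000.00)(50.00) + (1440.00)(9.00) = 162960.00 mm³
X̄ = 145800.00 / 4440.00 = 32.84 mm
Ȳ = 162960.00 / 4440.00 = 36.70 mm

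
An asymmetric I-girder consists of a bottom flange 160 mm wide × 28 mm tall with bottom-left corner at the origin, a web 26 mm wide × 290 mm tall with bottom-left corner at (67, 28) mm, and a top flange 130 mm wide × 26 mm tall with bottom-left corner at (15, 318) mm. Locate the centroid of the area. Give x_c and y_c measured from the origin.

bottom flange: A = 160 × 28 = 4480.00, centroid at (80.00, 14.00).
web: A = 26 × 290 = 7540.00, centroid at (80.00, 173.00).
top flange: A = 130 × 26 = 3380.00, centroid at (80.00, 331.00).
ΣA = 15400.00 mm², ΣAx_c = 1232000.00 mm³, ΣAy_c = 2485920.00 mm³.
x_c = 1232000.00/15400.00 = 80.00 mm; y_c = 2485920.00/15400.00 = 161.42 mm.

x_c = 80.00 mm, y_c = 161.42 mm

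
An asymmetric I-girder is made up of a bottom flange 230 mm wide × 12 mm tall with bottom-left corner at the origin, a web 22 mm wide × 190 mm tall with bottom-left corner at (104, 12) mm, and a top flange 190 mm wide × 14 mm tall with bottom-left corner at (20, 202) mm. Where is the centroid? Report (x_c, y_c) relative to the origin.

bottom flange: A = 230 × 12 = 2760.00, centroid at (115.00, 6.00).
web: A = 22 × 190 = 4180.00, centroid at (115.00, 107.00).
top flange: A = 190 × 14 = 2660.00, centroid at (115.00, 209.00).
ΣA = 9600.00 mm², ΣAx_c = 1104000.00 mm³, ΣAy_c = 1019760.00 mm³.
x_c = 1104000.00/9600.00 = 115.00 mm; y_c = 1019760.00/9600.00 = 106.22 mm.

x_c = 115.00 mm, y_c = 106.22 mm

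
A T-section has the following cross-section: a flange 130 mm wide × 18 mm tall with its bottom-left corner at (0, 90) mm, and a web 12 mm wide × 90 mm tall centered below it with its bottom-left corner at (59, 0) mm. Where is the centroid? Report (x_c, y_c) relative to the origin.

web: A = 12 × 90 = 1080.00, centroid at (65.00, 45.00).
flange: A = 130 × 18 = 2340.00, centroid at (65.00, 99.00).
ΣA = 3420.00 mm²
ΣAx_c = (1080.00)(65.00) + (2340.00)(65.00) = 222300.00 mm³
ΣAy_c = (1080.00)(45.00) + (2340.00)(99.00) = 280260.00 mm³
x_c = 222300.00 / 3420.00 = 65.00 mm
y_c = 280260.00 / 3420.00 = 81.95 mm

x_c = 65.00 mm, y_c = 81.95 mm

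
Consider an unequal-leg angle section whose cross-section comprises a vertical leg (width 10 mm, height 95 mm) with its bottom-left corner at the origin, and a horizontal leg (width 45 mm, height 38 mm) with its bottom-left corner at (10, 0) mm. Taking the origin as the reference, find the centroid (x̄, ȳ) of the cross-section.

x̄ = 22.68 mm, ȳ = 29.18 mm

vertical leg: A = 10 × 95 = 950.00, centroid at (5.00, 47.50).
horizontal leg: A = 45 × 38 = 1710.00, centroid at (32.50, 19.00).
ΣA = 2660.00 mm²
ΣAx̄ = (950.00)(5.00) + (1710.00)(32.50) = 60325.00 mm³
ΣAȳ = (950.00)(47.50) + (1710.00)(19.00) = 77615.00 mm³
x̄ = 60325.00 / 2660.00 = 22.68 mm
ȳ = 77615.00 / 2660.00 = 29.18 mm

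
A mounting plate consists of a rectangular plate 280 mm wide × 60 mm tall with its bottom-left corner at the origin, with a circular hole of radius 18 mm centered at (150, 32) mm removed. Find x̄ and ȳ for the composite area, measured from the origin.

x̄ = 139.36 mm, ȳ = 29.87 mm

plate: A = 280 × 60 = 16800.00, centroid at (140.00, 30.00).
hole: A = −π·18² = -1017.88, centroid at (150.00, 32.00).
ΣA = 15782.12 mm²
ΣAx̄ = (16800.00)(140.00) + (-1017.88)(150.00) = 2199318.60 mm³
ΣAȳ = (16800.00)(30.00) + (-1017.88)(32.00) = 471427.97 mm³
x̄ = 2199318.60 / 15782.12 = 139.36 mm
ȳ = 471427.97 / 15782.12 = 29.87 mm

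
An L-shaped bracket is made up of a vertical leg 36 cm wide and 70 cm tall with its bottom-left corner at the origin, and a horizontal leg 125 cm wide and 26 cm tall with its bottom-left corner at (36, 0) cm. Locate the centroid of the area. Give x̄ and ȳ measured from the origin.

Part | A | x̄ᵢ | ȳᵢ | A·x̄ᵢ | A·ȳᵢ
vertical leg | 2520.00 | 18.00 | 35.00 | 45360.00 | 88200.00
horizontal leg | 3250.00 | 98.50 | 13.00 | 320125.00 | 42250.00
Σ | 5770.00 |  |  | 365485.00 | 130450.00
x̄ = 365485.00 / 5770.00 = 63.34 cm
ȳ = 130450.00 / 5770.00 = 22.61 cm

x̄ = 63.34 cm, ȳ = 22.61 cm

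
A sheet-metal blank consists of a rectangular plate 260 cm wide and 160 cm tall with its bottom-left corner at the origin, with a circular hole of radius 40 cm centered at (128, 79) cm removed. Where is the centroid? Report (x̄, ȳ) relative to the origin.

plate: A = 260 × 160 = 41600.00, centroid at (130.00, 80.00).
hole: A = −π·40² = -5026.55, centroid at (128.00, 79.00).
ΣA = 36573.45 cm², ΣAx̄ = 4764601.82 cm³, ΣAȳ = 2930902.69 cm³.
x̄ = 4764601.82/36573.45 = 130.27 cm; ȳ = 2930902.69/36573.45 = 80.14 cm.

x̄ = 130.27 cm, ȳ = 80.14 cm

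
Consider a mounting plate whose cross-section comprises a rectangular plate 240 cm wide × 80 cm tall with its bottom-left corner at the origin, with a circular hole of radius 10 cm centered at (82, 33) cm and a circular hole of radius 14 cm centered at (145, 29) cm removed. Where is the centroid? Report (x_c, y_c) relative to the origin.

plate: A = 240 × 80 = 19200.00, centroid at (120.00, 40.00).
hole 1: A = −π·10² = -314.16, centroid at (82.00, 33.00).
hole 2: A = −π·14² = -615.75, centroid at (145.00, 29.00).
ΣA = 18270.09 cm², ΣAx_c = 2188954.88 cm³, ΣAy_c = 739775.93 cm³.
x_c = 2188954.88/18270.09 = 119.81 cm; y_c = 739775.93/18270.09 = 40.49 cm.

x_c = 119.81 cm, y_c = 40.49 cm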